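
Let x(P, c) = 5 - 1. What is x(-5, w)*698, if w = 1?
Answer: 2792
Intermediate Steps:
x(P, c) = 4
x(-5, w)*698 = 4*698 = 2792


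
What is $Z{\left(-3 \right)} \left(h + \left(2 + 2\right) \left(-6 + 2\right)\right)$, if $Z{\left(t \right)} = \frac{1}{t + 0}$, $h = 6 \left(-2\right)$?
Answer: $\frac{28}{3} \approx 9.3333$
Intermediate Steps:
$h = -12$
$Z{\left(t \right)} = \frac{1}{t}$
$Z{\left(-3 \right)} \left(h + \left(2 + 2\right) \left(-6 + 2\right)\right) = \frac{-12 + \left(2 + 2\right) \left(-6 + 2\right)}{-3} = - \frac{-12 + 4 \left(-4\right)}{3} = - \frac{-12 - 16}{3} = \left(- \frac{1}{3}\right) \left(-28\right) = \frac{28}{3}$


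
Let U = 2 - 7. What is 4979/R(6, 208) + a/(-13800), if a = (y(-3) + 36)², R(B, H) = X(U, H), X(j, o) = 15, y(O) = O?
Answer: 4579591/13800 ≈ 331.85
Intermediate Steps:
U = -5
R(B, H) = 15
a = 1089 (a = (-3 + 36)² = 33² = 1089)
4979/R(6, 208) + a/(-13800) = 4979/15 + 1089/(-13800) = 4979*(1/15) + 1089*(-1/13800) = 4979/15 - 363/4600 = 4579591/13800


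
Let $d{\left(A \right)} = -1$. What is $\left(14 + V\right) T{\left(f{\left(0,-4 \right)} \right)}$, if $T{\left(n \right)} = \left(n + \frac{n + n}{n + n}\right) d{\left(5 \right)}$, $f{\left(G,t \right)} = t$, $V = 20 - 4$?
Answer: $90$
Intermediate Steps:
$V = 16$
$T{\left(n \right)} = -1 - n$ ($T{\left(n \right)} = \left(n + \frac{n + n}{n + n}\right) \left(-1\right) = \left(n + \frac{2 n}{2 n}\right) \left(-1\right) = \left(n + 2 n \frac{1}{2 n}\right) \left(-1\right) = \left(n + 1\right) \left(-1\right) = \left(1 + n\right) \left(-1\right) = -1 - n$)
$\left(14 + V\right) T{\left(f{\left(0,-4 \right)} \right)} = \left(14 + 16\right) \left(-1 - -4\right) = 30 \left(-1 + 4\right) = 30 \cdot 3 = 90$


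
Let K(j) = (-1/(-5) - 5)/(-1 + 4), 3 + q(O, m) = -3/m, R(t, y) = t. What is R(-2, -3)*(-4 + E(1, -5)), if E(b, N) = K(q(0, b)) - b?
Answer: 66/5 ≈ 13.200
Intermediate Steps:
q(O, m) = -3 - 3/m
K(j) = -8/5 (K(j) = (-1*(-1/5) - 5)/3 = (1/5 - 5)*(1/3) = -24/5*1/3 = -8/5)
E(b, N) = -8/5 - b
R(-2, -3)*(-4 + E(1, -5)) = -2*(-4 + (-8/5 - 1*1)) = -2*(-4 + (-8/5 - 1)) = -2*(-4 - 13/5) = -2*(-33/5) = 66/5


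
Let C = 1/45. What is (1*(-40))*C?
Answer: -8/9 ≈ -0.88889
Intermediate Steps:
C = 1/45 ≈ 0.022222
(1*(-40))*C = (1*(-40))*(1/45) = -40*1/45 = -8/9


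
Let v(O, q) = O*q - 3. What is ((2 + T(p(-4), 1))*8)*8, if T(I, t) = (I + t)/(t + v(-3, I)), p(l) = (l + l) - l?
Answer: 544/5 ≈ 108.80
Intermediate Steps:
v(O, q) = -3 + O*q
p(l) = l (p(l) = 2*l - l = l)
T(I, t) = (I + t)/(-3 + t - 3*I) (T(I, t) = (I + t)/(t + (-3 - 3*I)) = (I + t)/(-3 + t - 3*I))
((2 + T(p(-4), 1))*8)*8 = ((2 + (-4 + 1)/(-3 + 1 - 3*(-4)))*8)*8 = ((2 - 3/(-3 + 1 + 12))*8)*8 = ((2 - 3/10)*8)*8 = ((17/10)*8)*8 = (68/5)*8 = 544/5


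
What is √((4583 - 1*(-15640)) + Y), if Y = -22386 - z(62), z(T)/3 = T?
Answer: 9*I*√29 ≈ 48.466*I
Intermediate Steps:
z(T) = 3*T
Y = -22572 (Y = -22386 - 3*62 = -22386 - 1*186 = -22386 - 186 = -22572)
√((4583 - 1*(-15640)) + Y) = √((4583 - 1*(-15640)) - 22572) = √((4583 + 15640) - 22572) = √(20223 - 22572) = √(-2349) = 9*I*√29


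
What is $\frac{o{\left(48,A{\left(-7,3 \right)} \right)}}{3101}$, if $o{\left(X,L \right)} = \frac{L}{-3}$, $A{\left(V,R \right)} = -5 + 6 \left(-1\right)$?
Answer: $\frac{11}{9303} \approx 0.0011824$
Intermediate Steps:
$A{\left(V,R \right)} = -11$ ($A{\left(V,R \right)} = -5 - 6 = -11$)
$o{\left(X,L \right)} = - \frac{L}{3}$ ($o{\left(X,L \right)} = L \left(- \frac{1}{3}\right) = - \frac{L}{3}$)
$\frac{o{\left(48,A{\left(-7,3 \right)} \right)}}{3101} = \frac{\left(- \frac{1}{3}\right) \left(-11\right)}{3101} = \frac{11}{3} \cdot \frac{1}{3101} = \frac{11}{9303}$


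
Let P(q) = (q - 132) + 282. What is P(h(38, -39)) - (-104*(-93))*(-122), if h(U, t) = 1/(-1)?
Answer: 1180133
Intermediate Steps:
h(U, t) = -1
P(q) = 150 + q (P(q) = (-132 + q) + 282 = 150 + q)
P(h(38, -39)) - (-104*(-93))*(-122) = (150 - 1) - (-104*(-93))*(-122) = 149 - 9672*(-122) = 149 - 1*(-1179984) = 149 + 1179984 = 1180133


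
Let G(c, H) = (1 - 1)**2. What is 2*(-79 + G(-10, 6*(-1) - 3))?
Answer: -158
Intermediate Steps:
G(c, H) = 0 (G(c, H) = 0**2 = 0)
2*(-79 + G(-10, 6*(-1) - 3)) = 2*(-79 + 0) = 2*(-79) = -158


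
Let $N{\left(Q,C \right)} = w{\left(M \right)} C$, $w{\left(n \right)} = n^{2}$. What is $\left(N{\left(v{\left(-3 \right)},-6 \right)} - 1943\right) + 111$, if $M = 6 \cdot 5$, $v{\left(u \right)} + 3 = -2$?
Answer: $-7232$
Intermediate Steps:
$v{\left(u \right)} = -5$ ($v{\left(u \right)} = -3 - 2 = -5$)
$M = 30$
$N{\left(Q,C \right)} = 900 C$ ($N{\left(Q,C \right)} = 30^{2} C = 900 C$)
$\left(N{\left(v{\left(-3 \right)},-6 \right)} - 1943\right) + 111 = \left(900 \left(-6\right) - 1943\right) + 111 = \left(-5400 - 1943\right) + 111 = -7343 + 111 = -7232$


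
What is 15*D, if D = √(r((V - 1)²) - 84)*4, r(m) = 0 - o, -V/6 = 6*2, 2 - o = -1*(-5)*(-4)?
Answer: 60*I*√106 ≈ 617.74*I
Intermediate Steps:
o = 22 (o = 2 - (-1*(-5))*(-4) = 2 - 5*(-4) = 2 - 1*(-20) = 2 + 20 = 22)
V = -72 (V = -36*2 = -6*12 = -72)
r(m) = -22 (r(m) = 0 - 1*22 = 0 - 22 = -22)
D = 4*I*√106 (D = √(-22 - 84)*4 = √(-106)*4 = (I*√106)*4 = 4*I*√106 ≈ 41.182*I)
15*D = 15*(4*I*√106) = 60*I*√106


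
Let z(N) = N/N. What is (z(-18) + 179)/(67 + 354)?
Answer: 180/421 ≈ 0.42755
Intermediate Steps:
z(N) = 1
(z(-18) + 179)/(67 + 354) = (1 + 179)/(67 + 354) = 180/421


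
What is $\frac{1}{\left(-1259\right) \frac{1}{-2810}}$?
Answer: $\frac{2810}{1259} \approx 2.2319$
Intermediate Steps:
$\frac{1}{\left(-1259\right) \frac{1}{-2810}} = \frac{1}{\left(-1259\right) \left(- \frac{1}{2810}\right)} = \frac{1}{\frac{1259}{2810}} = \frac{2810}{1259}$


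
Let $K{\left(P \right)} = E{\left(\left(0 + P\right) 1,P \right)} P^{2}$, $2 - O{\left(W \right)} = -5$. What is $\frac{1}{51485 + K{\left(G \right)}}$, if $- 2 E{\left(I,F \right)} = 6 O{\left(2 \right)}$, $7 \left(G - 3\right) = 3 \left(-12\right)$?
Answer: $\frac{7}{359720} \approx 1.946 \cdot 10^{-5}$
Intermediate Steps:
$O{\left(W \right)} = 7$ ($O{\left(W \right)} = 2 - -5 = 2 + 5 = 7$)
$G = - \frac{15}{7}$ ($G = 3 + \frac{3 \left(-12\right)}{7} = 3 + \frac{1}{7} \left(-36\right) = 3 - \frac{36}{7} = - \frac{15}{7} \approx -2.1429$)
$E{\left(I,F \right)} = -21$ ($E{\left(I,F \right)} = - \frac{6 \cdot 7}{2} = \left(- \frac{1}{2}\right) 42 = -21$)
$K{\left(P \right)} = - 21 P^{2}$
$\frac{1}{51485 + K{\left(G \right)}} = \frac{1}{51485 - 21 \left(- \frac{15}{7}\right)^{2}} = \frac{1}{51485 - \frac{675}{7}} = \frac{1}{\frac{359720}{7}} = \frac{7}{359720}$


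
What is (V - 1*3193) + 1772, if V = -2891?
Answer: -4312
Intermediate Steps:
(V - 1*3193) + 1772 = (-2891 - 1*3193) + 1772 = (-2891 - 3193) + 1772 = -6084 + 1772 = -4312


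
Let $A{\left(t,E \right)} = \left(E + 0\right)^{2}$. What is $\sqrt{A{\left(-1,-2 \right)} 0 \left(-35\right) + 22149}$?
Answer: $3 \sqrt{2461} \approx 148.83$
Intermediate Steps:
$A{\left(t,E \right)} = E^{2}$
$\sqrt{A{\left(-1,-2 \right)} 0 \left(-35\right) + 22149} = \sqrt{\left(-2\right)^{2} \cdot 0 \left(-35\right) + 22149} = \sqrt{4 \cdot 0 \left(-35\right) + 22149} = \sqrt{0 \left(-35\right) + 22149} = \sqrt{0 + 22149} = \sqrt{22149} = 3 \sqrt{2461}$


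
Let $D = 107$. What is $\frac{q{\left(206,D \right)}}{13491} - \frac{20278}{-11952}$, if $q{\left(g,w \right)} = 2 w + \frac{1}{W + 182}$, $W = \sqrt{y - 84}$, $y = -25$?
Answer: $\frac{169936509443}{99234003864} - \frac{i \sqrt{109}}{448346403} \approx 1.7125 - 2.3286 \cdot 10^{-8} i$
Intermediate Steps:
$W = i \sqrt{109}$ ($W = \sqrt{-25 - 84} = \sqrt{-109} = i \sqrt{109} \approx 10.44 i$)
$q{\left(g,w \right)} = \frac{1}{182 + i \sqrt{109}} + 2 w$ ($q{\left(g,w \right)} = 2 w + \frac{1}{i \sqrt{109} + 182} = 2 w + \frac{1}{182 + i \sqrt{109}} = \frac{1}{182 + i \sqrt{109}} + 2 w$)
$\frac{q{\left(206,D \right)}}{13491} - \frac{20278}{-11952} = \frac{\frac{182}{33233} + 2 \cdot 107 - \frac{i \sqrt{109}}{33233}}{13491} - \frac{20278}{-11952} = \left(\frac{182}{33233} + 214 - \frac{i \sqrt{109}}{33233}\right) \frac{1}{13491} - - \frac{10139}{5976} = \left(\frac{7112044}{33233} - \frac{i \sqrt{109}}{33233}\right) \frac{1}{13491} + \frac{10139}{5976} = \left(\frac{7112044}{448346403} - \frac{i \sqrt{109}}{448346403}\right) + \frac{10139}{5976} = \frac{169936509443}{99234003864} - \frac{i \sqrt{109}}{448346403}$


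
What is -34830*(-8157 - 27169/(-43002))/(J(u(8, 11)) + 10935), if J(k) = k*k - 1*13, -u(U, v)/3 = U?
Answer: 678682180575/27468722 ≈ 24707.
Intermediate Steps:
u(U, v) = -3*U
J(k) = -13 + k² (J(k) = k² - 13 = -13 + k²)
-34830*(-8157 - 27169/(-43002))/(J(u(8, 11)) + 10935) = -34830*(-8157 - 27169/(-43002))/((-13 + (-3*8)²) + 10935) = -34830*(-8157 - 27169*(-1/43002))/((-13 + (-24)²) + 10935) = -34830*(-8157 + 27169/43002)/((-13 + 576) + 10935) = -34830*(-350740145/(43002*(563 + 10935))) = -34830/(11498*(-43002/350740145)) = -34830/(-494436996/350740145) = -34830*(-350740145/494436996) = 678682180575/27468722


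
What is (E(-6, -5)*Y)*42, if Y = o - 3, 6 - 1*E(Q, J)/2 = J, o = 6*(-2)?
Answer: -13860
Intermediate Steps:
o = -12
E(Q, J) = 12 - 2*J
Y = -15 (Y = -12 - 3 = -15)
(E(-6, -5)*Y)*42 = ((12 - 2*(-5))*(-15))*42 = ((12 + 10)*(-15))*42 = (22*(-15))*42 = -330*42 = -13860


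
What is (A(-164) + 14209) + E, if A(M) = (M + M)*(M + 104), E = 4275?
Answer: 38164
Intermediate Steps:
A(M) = 2*M*(104 + M) (A(M) = (2*M)*(104 + M) = 2*M*(104 + M))
(A(-164) + 14209) + E = (2*(-164)*(104 - 164) + 14209) + 4275 = (2*(-164)*(-60) + 14209) + 4275 = (19680 + 14209) + 4275 = 33889 + 4275 = 38164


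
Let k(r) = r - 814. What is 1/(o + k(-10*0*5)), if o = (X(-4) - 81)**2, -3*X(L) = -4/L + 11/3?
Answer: 81/486115 ≈ 0.00016663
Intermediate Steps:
X(L) = -11/9 + 4/(3*L) (X(L) = -(-4/L + 11/3)/3 = -(11/3 - 4/L)/3 = -11/9 + 4/(3*L))
k(r) = -814 + r
o = 552049/81 (o = ((1/9)*(12 - 11*(-4))/(-4) - 81)**2 = ((1/9)*(-1/4)*(12 + 44) - 81)**2 = ((1/9)*(-1/4)*56 - 81)**2 = (-14/9 - 81)**2 = (-743/9)**2 = 552049/81 ≈ 6815.4)
1/(o + k(-10*0*5)) = 1/(552049/81 + (-814 - 10*0*5)) = 1/(552049/81 + (-814 + 0*5)) = 1/(552049/81 + (-814 + 0)) = 1/(552049/81 - 814) = 1/(486115/81) = 81/486115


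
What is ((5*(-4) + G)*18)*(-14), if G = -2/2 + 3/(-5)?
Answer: 27216/5 ≈ 5443.2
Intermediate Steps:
G = -8/5 (G = -2*1/2 + 3*(-1/5) = -1 - 3/5 = -8/5 ≈ -1.6000)
((5*(-4) + G)*18)*(-14) = ((5*(-4) - 8/5)*18)*(-14) = ((-20 - 8/5)*18)*(-14) = -108/5*18*(-14) = -1944/5*(-14) = 27216/5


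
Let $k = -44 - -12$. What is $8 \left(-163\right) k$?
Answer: $41728$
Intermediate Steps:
$k = -32$ ($k = -44 + 12 = -32$)
$8 \left(-163\right) k = 8 \left(-163\right) \left(-32\right) = \left(-1304\right) \left(-32\right) = 41728$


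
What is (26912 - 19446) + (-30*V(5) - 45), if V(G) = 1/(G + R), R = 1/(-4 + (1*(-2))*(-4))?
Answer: 51907/7 ≈ 7415.3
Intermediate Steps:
R = 1/4 (R = 1/(-4 - 2*(-4)) = 1/(-4 + 8) = 1/4 ≈ 0.25000)
V(G) = 1/(1/4 + G) (V(G) = 1/(G + 1/4) = 1/(1/4 + G))
(26912 - 19446) + (-30*V(5) - 45) = (26912 - 19446) + (-120/(1 + 4*5) - 45) = 7466 + (-120/(1 + 20) - 45) = 7466 + (-120/21 - 45) = 7466 + (-30*4/21 - 45) = 7466 + (-40/7 - 45) = 7466 - 355/7 = 51907/7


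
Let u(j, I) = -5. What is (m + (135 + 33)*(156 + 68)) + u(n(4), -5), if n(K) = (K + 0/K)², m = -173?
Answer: 37454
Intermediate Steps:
n(K) = K² (n(K) = (K + 0)² = K²)
(m + (135 + 33)*(156 + 68)) + u(n(4), -5) = (-173 + (135 + 33)*(156 + 68)) - 5 = (-173 + 168*224) - 5 = (-173 + 37632) - 5 = 37459 - 5 = 37454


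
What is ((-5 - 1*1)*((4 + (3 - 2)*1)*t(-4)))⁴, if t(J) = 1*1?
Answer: 810000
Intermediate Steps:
t(J) = 1
((-5 - 1*1)*((4 + (3 - 2)*1)*t(-4)))⁴ = ((-5 - 1*1)*((4 + (3 - 2)*1)*1))⁴ = ((-5 - 1)*((4 + 1*1)*1))⁴ = (-6*(4 + 1))⁴ = (-30)⁴ = 810000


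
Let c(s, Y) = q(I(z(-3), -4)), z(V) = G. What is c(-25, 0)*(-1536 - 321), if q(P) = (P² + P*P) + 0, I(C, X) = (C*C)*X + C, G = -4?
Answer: -17173536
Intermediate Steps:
z(V) = -4
I(C, X) = C + X*C² (I(C, X) = C²*X + C = X*C² + C = C + X*C²)
q(P) = 2*P² (q(P) = (P² + P²) + 0 = 2*P² + 0 = 2*P²)
c(s, Y) = 9248 (c(s, Y) = 2*(-4*(1 - 4*(-4)))² = 2*(-4*(1 + 16))² = 2*(-4*17)² = 2*(-68)² = 2*4624 = 9248)
c(-25, 0)*(-1536 - 321) = 9248*(-1536 - 321) = 9248*(-1857) = -17173536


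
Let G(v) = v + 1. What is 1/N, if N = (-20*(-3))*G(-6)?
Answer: -1/300 ≈ -0.0033333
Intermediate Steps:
G(v) = 1 + v
N = -300 (N = (-20*(-3))*(1 - 6) = 60*(-5) = -300)
1/N = 1/(-300) = -1/300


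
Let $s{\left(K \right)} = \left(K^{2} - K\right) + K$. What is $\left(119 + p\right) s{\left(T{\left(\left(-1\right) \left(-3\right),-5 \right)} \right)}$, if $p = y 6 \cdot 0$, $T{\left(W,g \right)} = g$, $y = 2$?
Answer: $2975$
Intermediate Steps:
$s{\left(K \right)} = K^{2}$
$p = 0$ ($p = 2 \cdot 6 \cdot 0 = 12 \cdot 0 = 0$)
$\left(119 + p\right) s{\left(T{\left(\left(-1\right) \left(-3\right),-5 \right)} \right)} = \left(119 + 0\right) \left(-5\right)^{2} = 119 \cdot 25 = 2975$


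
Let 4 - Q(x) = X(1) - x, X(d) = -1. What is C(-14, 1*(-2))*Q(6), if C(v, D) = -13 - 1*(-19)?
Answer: 66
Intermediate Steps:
Q(x) = 5 + x (Q(x) = 4 - (-1 - x) = 4 + (1 + x) = 5 + x)
C(v, D) = 6 (C(v, D) = -13 + 19 = 6)
C(-14, 1*(-2))*Q(6) = 6*(5 + 6) = 6*11 = 66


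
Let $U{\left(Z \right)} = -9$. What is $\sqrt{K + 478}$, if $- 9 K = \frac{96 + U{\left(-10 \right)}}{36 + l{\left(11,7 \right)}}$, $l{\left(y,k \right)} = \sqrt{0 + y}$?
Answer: $\frac{\sqrt{154785 + 4302 \sqrt{11}}}{3 \sqrt{36 + \sqrt{11}}} \approx 21.858$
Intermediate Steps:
$l{\left(y,k \right)} = \sqrt{y}$
$K = - \frac{29}{3 \left(36 + \sqrt{11}\right)}$ ($K = - \frac{\left(96 - 9\right) \frac{1}{36 + \sqrt{11}}}{9} = - \frac{87 \frac{1}{36 + \sqrt{11}}}{9} = - \frac{29}{3 \left(36 + \sqrt{11}\right)} \approx -0.24587$)
$\sqrt{K + 478} = \sqrt{\left(- \frac{348}{1285} + \frac{29 \sqrt{11}}{3855}\right) + 478} = \sqrt{\frac{613882}{1285} + \frac{29 \sqrt{11}}{3855}}$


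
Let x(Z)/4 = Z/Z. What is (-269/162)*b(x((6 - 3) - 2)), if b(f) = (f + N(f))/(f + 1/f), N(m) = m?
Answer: -4304/1377 ≈ -3.1256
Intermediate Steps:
x(Z) = 4 (x(Z) = 4*(Z/Z) = 4*1 = 4)
b(f) = 2*f/(f + 1/f) (b(f) = (f + f)/(f + 1/f) = (2*f)/(f + 1/f) = 2*f/(f + 1/f))
(-269/162)*b(x((6 - 3) - 2)) = (-269/162)*(2*4²/(1 + 4²)) = (-269*1/162)*(2*16/(1 + 16)) = -269*16/(81*17) = -269/162*32/17 = -4304/1377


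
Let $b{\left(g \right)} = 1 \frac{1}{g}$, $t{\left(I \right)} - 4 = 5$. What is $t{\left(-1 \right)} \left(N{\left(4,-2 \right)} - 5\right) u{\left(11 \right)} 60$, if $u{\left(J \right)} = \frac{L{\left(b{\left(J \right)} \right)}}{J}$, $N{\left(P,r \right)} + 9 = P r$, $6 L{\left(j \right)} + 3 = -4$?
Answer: $1260$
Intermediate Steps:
$t{\left(I \right)} = 9$ ($t{\left(I \right)} = 4 + 5 = 9$)
$b{\left(g \right)} = \frac{1}{g}$
$L{\left(j \right)} = - \frac{7}{6}$ ($L{\left(j \right)} = - \frac{1}{2} + \frac{1}{6} \left(-4\right) = - \frac{1}{2} - \frac{2}{3} = - \frac{7}{6}$)
$N{\left(P,r \right)} = -9 + P r$
$u{\left(J \right)} = - \frac{7}{6 J}$
$t{\left(-1 \right)} \left(N{\left(4,-2 \right)} - 5\right) u{\left(11 \right)} 60 = 9 \left(\left(-9 + 4 \left(-2\right)\right) - 5\right) \left(- \frac{7}{6 \cdot 11}\right) 60 = 9 \left(\left(-9 - 8\right) - 5\right) \left(\left(- \frac{7}{6}\right) \frac{1}{11}\right) 60 = 9 \left(-17 - 5\right) \left(- \frac{7}{66}\right) 60 = 9 \left(-22\right) \left(- \frac{7}{66}\right) 60 = \left(-198\right) \left(- \frac{7}{66}\right) 60 = 21 \cdot 60 = 1260$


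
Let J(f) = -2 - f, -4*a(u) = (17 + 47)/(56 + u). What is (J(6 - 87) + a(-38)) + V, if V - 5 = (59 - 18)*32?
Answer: 12556/9 ≈ 1395.1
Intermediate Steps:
a(u) = -16/(56 + u) (a(u) = -(17 + 47)/(4*(56 + u)) = -16/(56 + u))
V = 1317 (V = 5 + (59 - 18)*32 = 5 + 41*32 = 5 + 1312 = 1317)
(J(6 - 87) + a(-38)) + V = ((-2 - (6 - 87)) - 16/(56 - 38)) + 1317 = ((-2 - 1*(-81)) - 16/18) + 1317 = ((-2 + 81) - 16*1/18) + 1317 = (79 - 8/9) + 1317 = 703/9 + 1317 = 12556/9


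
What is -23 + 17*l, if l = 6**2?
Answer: 589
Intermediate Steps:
l = 36
-23 + 17*l = -23 + 17*36 = -23 + 612 = 589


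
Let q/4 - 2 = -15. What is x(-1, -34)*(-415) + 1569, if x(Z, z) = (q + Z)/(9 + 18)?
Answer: 64358/27 ≈ 2383.6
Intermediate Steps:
q = -52 (q = 8 + 4*(-15) = 8 - 60 = -52)
x(Z, z) = -52/27 + Z/27 (x(Z, z) = (-52 + Z)/(9 + 18) = (-52 + Z)/27 = (-52 + Z)*(1/27) = -52/27 + Z/27)
x(-1, -34)*(-415) + 1569 = (-52/27 + (1/27)*(-1))*(-415) + 1569 = (-52/27 - 1/27)*(-415) + 1569 = -53/27*(-415) + 1569 = 21995/27 + 1569 = 64358/27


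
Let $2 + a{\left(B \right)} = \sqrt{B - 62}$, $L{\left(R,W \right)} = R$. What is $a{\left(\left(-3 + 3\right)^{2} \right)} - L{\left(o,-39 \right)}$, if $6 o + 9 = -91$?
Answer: $\frac{44}{3} + i \sqrt{62} \approx 14.667 + 7.874 i$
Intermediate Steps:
$o = - \frac{50}{3}$ ($o = - \frac{3}{2} + \frac{1}{6} \left(-91\right) = - \frac{3}{2} - \frac{91}{6} = - \frac{50}{3} \approx -16.667$)
$a{\left(B \right)} = -2 + \sqrt{-62 + B}$ ($a{\left(B \right)} = -2 + \sqrt{B - 62} = -2 + \sqrt{-62 + B}$)
$a{\left(\left(-3 + 3\right)^{2} \right)} - L{\left(o,-39 \right)} = \left(-2 + \sqrt{-62 + \left(-3 + 3\right)^{2}}\right) - - \frac{50}{3} = \left(-2 + \sqrt{-62 + 0^{2}}\right) + \frac{50}{3} = \left(-2 + \sqrt{-62 + 0}\right) + \frac{50}{3} = \left(-2 + \sqrt{-62}\right) + \frac{50}{3} = \left(-2 + i \sqrt{62}\right) + \frac{50}{3} = \frac{44}{3} + i \sqrt{62}$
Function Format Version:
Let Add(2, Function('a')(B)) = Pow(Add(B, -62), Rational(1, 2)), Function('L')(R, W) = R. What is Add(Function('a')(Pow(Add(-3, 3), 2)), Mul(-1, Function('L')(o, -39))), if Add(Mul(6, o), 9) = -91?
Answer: Add(Rational(44, 3), Mul(I, Pow(62, Rational(1, 2)))) ≈ Add(14.667, Mul(7.8740, I))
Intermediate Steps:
o = Rational(-50, 3) (o = Add(Rational(-3, 2), Mul(Rational(1, 6), -91)) = Add(Rational(-3, 2), Rational(-91, 6)) = Rational(-50, 3) ≈ -16.667)
Function('a')(B) = Add(-2, Pow(Add(-62, B), Rational(1, 2))) (Function('a')(B) = Add(-2, Pow(Add(B, -62), Rational(1, 2))) = Add(-2, Pow(Add(-62, B), Rational(1, 2))))
Add(Function('a')(Pow(Add(-3, 3), 2)), Mul(-1, Function('L')(o, -39))) = Add(Add(-2, Pow(Add(-62, Pow(Add(-3, 3), 2)), Rational(1, 2))), Mul(-1, Rational(-50, 3))) = Add(Add(-2, Pow(Add(-62, Pow(0, 2)), Rational(1, 2))), Rational(50, 3)) = Add(Add(-2, Pow(Add(-62, 0), Rational(1, 2))), Rational(50, 3)) = Add(Add(-2, Pow(-62, Rational(1, 2))), Rational(50, 3)) = Add(Add(-2, Mul(I, Pow(62, Rational(1, 2)))), Rational(50, 3)) = Add(Rational(44, 3), Mul(I, Pow(62, Rational(1, 2))))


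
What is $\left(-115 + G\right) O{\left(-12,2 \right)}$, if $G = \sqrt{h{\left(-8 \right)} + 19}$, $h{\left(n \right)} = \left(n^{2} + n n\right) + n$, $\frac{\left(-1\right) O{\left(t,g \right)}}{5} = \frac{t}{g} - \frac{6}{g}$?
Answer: $-5175 + 45 \sqrt{139} \approx -4644.5$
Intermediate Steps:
$O{\left(t,g \right)} = \frac{30}{g} - \frac{5 t}{g}$ ($O{\left(t,g \right)} = - 5 \left(\frac{t}{g} - \frac{6}{g}\right) = - 5 \left(- \frac{6}{g} + \frac{t}{g}\right) = \frac{30}{g} - \frac{5 t}{g}$)
$h{\left(n \right)} = n + 2 n^{2}$ ($h{\left(n \right)} = \left(n^{2} + n^{2}\right) + n = 2 n^{2} + n = n + 2 n^{2}$)
$G = \sqrt{139}$ ($G = \sqrt{- 8 \left(1 + 2 \left(-8\right)\right) + 19} = \sqrt{- 8 \left(1 - 16\right) + 19} = \sqrt{\left(-8\right) \left(-15\right) + 19} = \sqrt{120 + 19} = \sqrt{139} \approx 11.79$)
$\left(-115 + G\right) O{\left(-12,2 \right)} = \left(-115 + \sqrt{139}\right) \frac{5 \left(6 - -12\right)}{2} = \left(-115 + \sqrt{139}\right) 5 \cdot \frac{1}{2} \left(6 + 12\right) = \left(-115 + \sqrt{139}\right) 5 \cdot \frac{1}{2} \cdot 18 = \left(-115 + \sqrt{139}\right) 45 = -5175 + 45 \sqrt{139}$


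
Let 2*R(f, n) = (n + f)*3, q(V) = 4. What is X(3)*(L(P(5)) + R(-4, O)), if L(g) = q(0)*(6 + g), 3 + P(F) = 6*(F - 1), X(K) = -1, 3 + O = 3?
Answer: -102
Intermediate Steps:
O = 0 (O = -3 + 3 = 0)
P(F) = -9 + 6*F (P(F) = -3 + 6*(F - 1) = -3 + 6*(-1 + F) = -3 + (-6 + 6*F) = -9 + 6*F)
L(g) = 24 + 4*g (L(g) = 4*(6 + g) = 24 + 4*g)
R(f, n) = 3*f/2 + 3*n/2 (R(f, n) = ((n + f)*3)/2 = ((f + n)*3)/2 = (3*f + 3*n)/2 = 3*f/2 + 3*n/2)
X(3)*(L(P(5)) + R(-4, O)) = -((24 + 4*(-9 + 6*5)) + ((3/2)*(-4) + (3/2)*0)) = -((24 + 4*(-9 + 30)) + (-6 + 0)) = -((24 + 4*21) - 6) = -((24 + 84) - 6) = -(108 - 6) = -1*102 = -102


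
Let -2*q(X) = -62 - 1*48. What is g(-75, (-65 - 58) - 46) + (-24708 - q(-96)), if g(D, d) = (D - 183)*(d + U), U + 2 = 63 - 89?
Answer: 26063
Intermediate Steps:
q(X) = 55 (q(X) = -(-62 - 1*48)/2 = -(-62 - 48)/2 = -½*(-110) = 55)
U = -28 (U = -2 + (63 - 89) = -2 - 26 = -28)
g(D, d) = (-183 + D)*(-28 + d) (g(D, d) = (D - 183)*(d - 28) = (-183 + D)*(-28 + d))
g(-75, (-65 - 58) - 46) + (-24708 - q(-96)) = (5124 - 183*((-65 - 58) - 46) - 28*(-75) - 75*((-65 - 58) - 46)) + (-24708 - 1*55) = (5124 - 183*(-123 - 46) + 2100 - 75*(-123 - 46)) + (-24708 - 55) = (5124 - 183*(-169) + 2100 - 75*(-169)) - 24763 = (5124 + 30927 + 2100 + 12675) - 24763 = 50826 - 24763 = 26063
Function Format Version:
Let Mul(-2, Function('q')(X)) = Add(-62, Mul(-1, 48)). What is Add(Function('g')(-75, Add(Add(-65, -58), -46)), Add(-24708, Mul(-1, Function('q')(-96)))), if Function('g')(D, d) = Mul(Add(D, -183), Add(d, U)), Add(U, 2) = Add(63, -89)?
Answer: 26063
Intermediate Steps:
Function('q')(X) = 55 (Function('q')(X) = Mul(Rational(-1, 2), Add(-62, Mul(-1, 48))) = Mul(Rational(-1, 2), Add(-62, -48)) = Mul(Rational(-1, 2), -110) = 55)
U = -28 (U = Add(-2, Add(63, -89)) = Add(-2, -26) = -28)
Function('g')(D, d) = Mul(Add(-183, D), Add(-28, d)) (Function('g')(D, d) = Mul(Add(D, -183), Add(d, -28)) = Mul(Add(-183, D), Add(-28, d)))
Add(Function('g')(-75, Add(Add(-65, -58), -46)), Add(-24708, Mul(-1, Function('q')(-96)))) = Add(Add(5124, Mul(-183, Add(Add(-65, -58), -46)), Mul(-28, -75), Mul(-75, Add(Add(-65, -58), -46))), Add(-24708, Mul(-1, 55))) = Add(Add(5124, Mul(-183, Add(-123, -46)), 2100, Mul(-75, Add(-123, -46))), Add(-24708, -55)) = Add(Add(5124, Mul(-183, -169), 2100, Mul(-75, -169)), -24763) = Add(Add(5124, 30927, 2100, 12675), -24763) = Add(50826, -24763) = 26063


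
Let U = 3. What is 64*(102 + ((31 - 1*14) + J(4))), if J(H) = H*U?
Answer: 8384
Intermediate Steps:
J(H) = 3*H (J(H) = H*3 = 3*H)
64*(102 + ((31 - 1*14) + J(4))) = 64*(102 + ((31 - 1*14) + 3*4)) = 64*(102 + ((31 - 14) + 12)) = 64*(102 + (17 + 12)) = 64*(102 + 29) = 64*131 = 8384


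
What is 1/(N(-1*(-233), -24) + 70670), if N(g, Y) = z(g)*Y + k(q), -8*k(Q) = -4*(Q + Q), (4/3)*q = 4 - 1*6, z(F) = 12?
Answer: 2/140761 ≈ 1.4208e-5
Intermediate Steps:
q = -3/2 (q = 3*(4 - 1*6)/4 = 3*(4 - 6)/4 = (3/4)*(-2) = -3/2 ≈ -1.5000)
k(Q) = Q (k(Q) = -(-1)*(Q + Q)/2 = -(-1)*2*Q/2 = -(-1)*Q = Q)
N(g, Y) = -3/2 + 12*Y (N(g, Y) = 12*Y - 3/2 = -3/2 + 12*Y)
1/(N(-1*(-233), -24) + 70670) = 1/((-3/2 + 12*(-24)) + 70670) = 1/((-3/2 - 288) + 70670) = 1/(-579/2 + 70670) = 1/(140761/2) = 2/140761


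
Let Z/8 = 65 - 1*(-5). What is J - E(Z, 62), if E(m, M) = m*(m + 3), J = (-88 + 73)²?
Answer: -315055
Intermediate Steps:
Z = 560 (Z = 8*(65 - 1*(-5)) = 8*(65 + 5) = 8*70 = 560)
J = 225 (J = (-15)² = 225)
E(m, M) = m*(3 + m)
J - E(Z, 62) = 225 - 560*(3 + 560) = 225 - 560*563 = 225 - 1*315280 = 225 - 315280 = -315055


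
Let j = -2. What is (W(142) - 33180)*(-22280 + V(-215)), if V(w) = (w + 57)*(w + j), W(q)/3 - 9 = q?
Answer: -392920362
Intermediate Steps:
W(q) = 27 + 3*q
V(w) = (-2 + w)*(57 + w) (V(w) = (w + 57)*(w - 2) = (57 + w)*(-2 + w) = (-2 + w)*(57 + w))
(W(142) - 33180)*(-22280 + V(-215)) = ((27 + 3*142) - 33180)*(-22280 + (-114 + (-215)² + 55*(-215))) = ((27 + 426) - 33180)*(-22280 + (-114 + 46225 - 11825)) = (453 - 33180)*(-22280 + 34286) = -32727*12006 = -392920362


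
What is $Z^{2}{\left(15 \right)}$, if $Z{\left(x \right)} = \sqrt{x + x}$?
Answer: $30$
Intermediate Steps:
$Z{\left(x \right)} = \sqrt{2} \sqrt{x}$ ($Z{\left(x \right)} = \sqrt{2 x} = \sqrt{2} \sqrt{x}$)
$Z^{2}{\left(15 \right)} = \left(\sqrt{2} \sqrt{15}\right)^{2} = \left(\sqrt{30}\right)^{2} = 30$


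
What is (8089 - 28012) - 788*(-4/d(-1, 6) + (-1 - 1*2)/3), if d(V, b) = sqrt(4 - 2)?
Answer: -19135 + 1576*sqrt(2) ≈ -16906.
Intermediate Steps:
d(V, b) = sqrt(2)
(8089 - 28012) - 788*(-4/d(-1, 6) + (-1 - 1*2)/3) = (8089 - 28012) - 788*(-4*sqrt(2)/2 + (-1 - 1*2)/3) = -19923 - 788*(-2*sqrt(2) + (-1 - 2)*(1/3)) = -19923 - 788*(-2*sqrt(2) - 3*1/3) = -19923 - 788*(-2*sqrt(2) - 1) = -19923 - 788*(-1 - 2*sqrt(2)) = -19923 + (788 + 1576*sqrt(2)) = -19135 + 1576*sqrt(2)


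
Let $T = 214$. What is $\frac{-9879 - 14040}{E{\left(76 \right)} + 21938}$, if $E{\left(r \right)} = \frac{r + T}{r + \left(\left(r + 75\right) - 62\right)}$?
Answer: $- \frac{789327}{724012} \approx -1.0902$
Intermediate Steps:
$E{\left(r \right)} = \frac{214 + r}{13 + 2 r}$ ($E{\left(r \right)} = \frac{r + 214}{r + \left(\left(r + 75\right) - 62\right)} = \frac{214 + r}{r + \left(\left(75 + r\right) - 62\right)} = \frac{214 + r}{r + \left(13 + r\right)} = \frac{214 + r}{13 + 2 r}$)
$\frac{-9879 - 14040}{E{\left(76 \right)} + 21938} = \frac{-9879 - 14040}{\frac{214 + 76}{13 + 2 \cdot 76} + 21938} = - \frac{23919}{\frac{1}{13 + 152} \cdot 290 + 21938} = - \frac{23919}{\frac{1}{165} \cdot 290 + 21938} = - \frac{23919}{\frac{58}{33} + 21938} = - \frac{23919}{\frac{724012}{33}} = \left(-23919\right) \frac{33}{724012} = - \frac{789327}{724012}$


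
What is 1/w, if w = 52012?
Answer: 1/52012 ≈ 1.9226e-5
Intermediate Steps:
1/w = 1/52012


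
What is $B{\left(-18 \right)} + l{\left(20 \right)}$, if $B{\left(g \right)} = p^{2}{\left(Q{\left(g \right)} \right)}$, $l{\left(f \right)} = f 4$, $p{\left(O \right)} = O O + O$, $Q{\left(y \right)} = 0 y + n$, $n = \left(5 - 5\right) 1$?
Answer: $80$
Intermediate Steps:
$n = 0$ ($n = 0 \cdot 1 = 0$)
$Q{\left(y \right)} = 0$ ($Q{\left(y \right)} = 0 y + 0 = 0 + 0 = 0$)
$p{\left(O \right)} = O + O^{2}$ ($p{\left(O \right)} = O^{2} + O = O + O^{2}$)
$l{\left(f \right)} = 4 f$
$B{\left(g \right)} = 0$ ($B{\left(g \right)} = \left(0 \left(1 + 0\right)\right)^{2} = \left(0 \cdot 1\right)^{2} = 0^{2} = 0$)
$B{\left(-18 \right)} + l{\left(20 \right)} = 0 + 4 \cdot 20 = 0 + 80 = 80$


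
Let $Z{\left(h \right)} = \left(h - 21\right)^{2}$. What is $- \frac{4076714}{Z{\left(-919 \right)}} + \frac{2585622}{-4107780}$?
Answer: $- \frac{158590831951}{30246953400} \approx -5.2432$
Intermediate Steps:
$Z{\left(h \right)} = \left(-21 + h\right)^{2}$
$- \frac{4076714}{Z{\left(-919 \right)}} + \frac{2585622}{-4107780} = - \frac{4076714}{\left(-21 - 919\right)^{2}} + \frac{2585622}{-4107780} = - \frac{4076714}{\left(-940\right)^{2}} + 2585622 \left(- \frac{1}{4107780}\right) = - \frac{4076714}{883600} - \frac{430937}{684630} = \left(-4076714\right) \frac{1}{883600} - \frac{430937}{684630} = - \frac{2038357}{441800} - \frac{430937}{684630} = - \frac{158590831951}{30246953400}$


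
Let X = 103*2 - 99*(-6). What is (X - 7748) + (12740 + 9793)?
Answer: 15585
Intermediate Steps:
X = 800 (X = 206 - 1*(-594) = 206 + 594 = 800)
(X - 7748) + (12740 + 9793) = (800 - 7748) + (12740 + 9793) = -6948 + 22533 = 15585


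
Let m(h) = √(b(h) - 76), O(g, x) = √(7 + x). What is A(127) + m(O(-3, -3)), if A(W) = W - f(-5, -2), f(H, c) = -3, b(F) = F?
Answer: 130 + I*√74 ≈ 130.0 + 8.6023*I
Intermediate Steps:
A(W) = 3 + W (A(W) = W - 1*(-3) = W + 3 = 3 + W)
m(h) = √(-76 + h) (m(h) = √(h - 76) = √(-76 + h))
A(127) + m(O(-3, -3)) = (3 + 127) + √(-76 + √(7 - 3)) = 130 + √(-76 + √4) = 130 + √(-76 + 2) = 130 + √(-74) = 130 + I*√74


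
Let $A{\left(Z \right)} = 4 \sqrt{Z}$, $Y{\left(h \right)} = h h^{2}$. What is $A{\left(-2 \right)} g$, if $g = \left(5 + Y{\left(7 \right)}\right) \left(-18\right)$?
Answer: $- 25056 i \sqrt{2} \approx - 35435.0 i$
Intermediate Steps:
$Y{\left(h \right)} = h^{3}$
$g = -6264$ ($g = \left(5 + 7^{3}\right) \left(-18\right) = \left(5 + 343\right) \left(-18\right) = 348 \left(-18\right) = -6264$)
$A{\left(-2 \right)} g = 4 \sqrt{-2} \left(-6264\right) = 4 i \sqrt{2} \left(-6264\right) = - 25056 i \sqrt{2}$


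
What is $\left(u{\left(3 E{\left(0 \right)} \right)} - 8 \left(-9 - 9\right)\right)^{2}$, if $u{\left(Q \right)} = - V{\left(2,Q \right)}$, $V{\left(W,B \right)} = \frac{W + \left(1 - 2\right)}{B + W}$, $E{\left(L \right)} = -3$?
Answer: $\frac{1018081}{49} \approx 20777.0$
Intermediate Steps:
$V{\left(W,B \right)} = \frac{-1 + W}{B + W}$ ($V{\left(W,B \right)} = \frac{W - 1}{B + W} = \frac{-1 + W}{B + W}$)
$u{\left(Q \right)} = - \frac{1}{2 + Q}$ ($u{\left(Q \right)} = - \frac{-1 + 2}{Q + 2} = - \frac{1}{2 + Q}$)
$\left(u{\left(3 E{\left(0 \right)} \right)} - 8 \left(-9 - 9\right)\right)^{2} = \left(- \frac{1}{2 + 3 \left(-3\right)} - 8 \left(-9 - 9\right)\right)^{2} = \left(- \frac{1}{2 - 9} - -144\right)^{2} = \left(- \frac{1}{-7} + 144\right)^{2} = \left(\left(-1\right) \left(- \frac{1}{7}\right) + 144\right)^{2} = \left(\frac{1}{7} + 144\right)^{2} = \left(\frac{1009}{7}\right)^{2} = \frac{1018081}{49}$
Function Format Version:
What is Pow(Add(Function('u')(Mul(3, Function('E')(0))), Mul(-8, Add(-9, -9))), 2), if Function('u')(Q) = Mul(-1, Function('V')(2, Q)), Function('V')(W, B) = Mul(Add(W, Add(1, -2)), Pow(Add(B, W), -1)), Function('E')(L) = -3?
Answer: Rational(1018081, 49) ≈ 20777.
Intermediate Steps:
Function('V')(W, B) = Mul(Pow(Add(B, W), -1), Add(-1, W)) (Function('V')(W, B) = Mul(Add(W, -1), Pow(Add(B, W), -1)) = Mul(Add(-1, W), Pow(Add(B, W), -1)) = Mul(Pow(Add(B, W), -1), Add(-1, W)))
Function('u')(Q) = Mul(-1, Pow(Add(2, Q), -1)) (Function('u')(Q) = Mul(-1, Mul(Pow(Add(Q, 2), -1), Add(-1, 2))) = Mul(-1, Mul(Pow(Add(2, Q), -1), 1)) = Mul(-1, Pow(Add(2, Q), -1)))
Pow(Add(Function('u')(Mul(3, Function('E')(0))), Mul(-8, Add(-9, -9))), 2) = Pow(Add(Mul(-1, Pow(Add(2, Mul(3, -3)), -1)), Mul(-8, Add(-9, -9))), 2) = Pow(Add(Mul(-1, Pow(Add(2, -9), -1)), Mul(-8, -18)), 2) = Pow(Add(Mul(-1, Pow(-7, -1)), 144), 2) = Pow(Add(Mul(-1, Rational(-1, 7)), 144), 2) = Pow(Add(Rational(1, 7), 144), 2) = Pow(Rational(1009, 7), 2) = Rational(1018081, 49)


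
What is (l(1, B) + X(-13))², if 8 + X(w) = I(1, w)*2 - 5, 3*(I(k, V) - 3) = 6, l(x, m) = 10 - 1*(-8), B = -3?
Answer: 225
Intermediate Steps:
l(x, m) = 18 (l(x, m) = 10 + 8 = 18)
I(k, V) = 5 (I(k, V) = 3 + (⅓)*6 = 3 + 2 = 5)
X(w) = -3 (X(w) = -8 + (5*2 - 5) = -8 + (10 - 5) = -8 + 5 = -3)
(l(1, B) + X(-13))² = (18 - 3)² = 15² = 225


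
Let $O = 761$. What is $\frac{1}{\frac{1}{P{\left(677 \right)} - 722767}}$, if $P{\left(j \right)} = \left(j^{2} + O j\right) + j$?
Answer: $251436$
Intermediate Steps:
$P{\left(j \right)} = j^{2} + 762 j$ ($P{\left(j \right)} = \left(j^{2} + 761 j\right) + j = j^{2} + 762 j$)
$\frac{1}{\frac{1}{P{\left(677 \right)} - 722767}} = \frac{1}{\frac{1}{677 \left(762 + 677\right) - 722767}} = \frac{1}{\frac{1}{677 \cdot 1439 - 722767}} = \frac{1}{\frac{1}{974203 - 722767}} = \frac{1}{\frac{1}{251436}} = 251436$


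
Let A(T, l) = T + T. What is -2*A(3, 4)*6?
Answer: -72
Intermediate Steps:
A(T, l) = 2*T
-2*A(3, 4)*6 = -4*3*6 = -2*6*6 = -12*6 = -72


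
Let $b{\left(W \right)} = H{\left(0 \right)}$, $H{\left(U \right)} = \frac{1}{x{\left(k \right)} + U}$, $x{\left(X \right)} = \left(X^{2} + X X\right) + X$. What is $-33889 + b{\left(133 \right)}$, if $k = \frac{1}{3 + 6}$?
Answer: $- \frac{372698}{11} \approx -33882.0$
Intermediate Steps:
$k = \frac{1}{9} \approx 0.11111$
$x{\left(X \right)} = X + 2 X^{2}$ ($x{\left(X \right)} = \left(X^{2} + X^{2}\right) + X = 2 X^{2} + X = X + 2 X^{2}$)
$H{\left(U \right)} = \frac{1}{\frac{11}{81} + U}$ ($H{\left(U \right)} = \frac{1}{\frac{1 + 2 \cdot \frac{1}{9}}{9} + U} = \frac{1}{\frac{1 + \frac{2}{9}}{9} + U} = \frac{1}{\frac{1}{9} \cdot \frac{11}{9} + U} = \frac{1}{\frac{11}{81} + U}$)
$b{\left(W \right)} = \frac{81}{11}$ ($b{\left(W \right)} = \frac{81}{11 + 81 \cdot 0} = \frac{81}{11 + 0} = \frac{81}{11}$)
$-33889 + b{\left(133 \right)} = -33889 + \frac{81}{11} = - \frac{372698}{11}$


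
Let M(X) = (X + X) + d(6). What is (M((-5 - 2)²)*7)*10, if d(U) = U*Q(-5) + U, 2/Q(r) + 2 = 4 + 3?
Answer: 7448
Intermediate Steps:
Q(r) = ⅖ (Q(r) = 2/(-2 + (4 + 3)) = 2/(-2 + 7) = 2/5 = 2*(⅕) = ⅖)
d(U) = 7*U/5 (d(U) = U*(⅖) + U = 2*U/5 + U = 7*U/5)
M(X) = 42/5 + 2*X (M(X) = (X + X) + (7/5)*6 = 2*X + 42/5 = 42/5 + 2*X)
(M((-5 - 2)²)*7)*10 = ((42/5 + 2*(-5 - 2)²)*7)*10 = ((42/5 + 2*(-7)²)*7)*10 = ((42/5 + 2*49)*7)*10 = ((42/5 + 98)*7)*10 = ((532/5)*7)*10 = (3724/5)*10 = 7448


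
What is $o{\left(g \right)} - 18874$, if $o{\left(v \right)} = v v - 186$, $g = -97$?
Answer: $-9651$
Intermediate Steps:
$o{\left(v \right)} = -186 + v^{2}$ ($o{\left(v \right)} = v^{2} - 186 = -186 + v^{2}$)
$o{\left(g \right)} - 18874 = \left(-186 + \left(-97\right)^{2}\right) - 18874 = \left(-186 + 9409\right) - 18874 = 9223 - 18874 = -9651$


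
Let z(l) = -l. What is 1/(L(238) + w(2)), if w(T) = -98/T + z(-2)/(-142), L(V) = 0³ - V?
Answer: -71/20378 ≈ -0.0034841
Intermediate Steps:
L(V) = -V (L(V) = 0 - V = -V)
w(T) = -1/71 - 98/T (w(T) = -98/T - 1*(-2)/(-142) = -98/T + 2*(-1/142) = -98/T - 1/71 = -1/71 - 98/T)
1/(L(238) + w(2)) = 1/(-1*238 + (1/71)*(-6958 - 1*2)/2) = 1/(-238 + (1/71)*(½)*(-6958 - 2)) = 1/(-238 + (1/71)*(½)*(-6960)) = 1/(-238 - 3480/71) = 1/(-20378/71) = -71/20378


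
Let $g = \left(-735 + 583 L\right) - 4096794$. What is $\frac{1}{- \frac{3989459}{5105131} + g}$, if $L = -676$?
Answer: $- \frac{5105131}{22930399278906} \approx -2.2264 \cdot 10^{-7}$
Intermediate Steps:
$g = -4491637$ ($g = \left(-735 + 583 \left(-676\right)\right) - 4096794 = \left(-735 - 394108\right) - 4096794 = -394843 - 4096794 = -4491637$)
$\frac{1}{- \frac{3989459}{5105131} + g} = \frac{1}{- \frac{3989459}{5105131} - 4491637} = \frac{1}{- \frac{22930399278906}{5105131}} = - \frac{5105131}{22930399278906}$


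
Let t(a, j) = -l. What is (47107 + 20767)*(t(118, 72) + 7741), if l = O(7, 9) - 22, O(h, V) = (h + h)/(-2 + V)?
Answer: 526770114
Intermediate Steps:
O(h, V) = 2*h/(-2 + V) (O(h, V) = (2*h)/(-2 + V) = 2*h/(-2 + V))
l = -20 (l = 2*7/(-2 + 9) - 22 = 2*7/7 - 22 = 2*7*(1/7) - 22 = 2 - 22 = -20)
t(a, j) = 20 (t(a, j) = -1*(-20) = 20)
(47107 + 20767)*(t(118, 72) + 7741) = (47107 + 20767)*(20 + 7741) = 67874*7761 = 526770114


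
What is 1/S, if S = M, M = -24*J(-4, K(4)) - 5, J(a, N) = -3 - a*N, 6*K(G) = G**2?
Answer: -1/189 ≈ -0.0052910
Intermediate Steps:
K(G) = G**2/6
J(a, N) = -3 - N*a
M = -189 (M = -24*(-3 - 1*(1/6)*4**2*(-4)) - 5 = -24*(-3 - 1*(1/6)*16*(-4)) - 5 = -24*(-3 - 1*8/3*(-4)) - 5 = -24*(-3 + 32/3) - 5 = -24*23/3 - 5 = -184 - 5 = -189)
S = -189
1/S = 1/(-189) = -1/189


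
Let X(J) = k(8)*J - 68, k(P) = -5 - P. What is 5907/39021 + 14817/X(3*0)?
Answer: -192590827/884476 ≈ -217.75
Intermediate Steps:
X(J) = -68 - 13*J (X(J) = (-5 - 1*8)*J - 68 = (-5 - 8)*J - 68 = -13*J - 68 = -68 - 13*J)
5907/39021 + 14817/X(3*0) = 5907/39021 + 14817/(-68 - 39*0) = 5907*(1/39021) + 14817/(-68 - 13*0) = 1969/13007 + 14817/(-68 + 0) = 1969/13007 + 14817/(-68) = 1969/13007 + 14817*(-1/68) = 1969/13007 - 14817/68 = -192590827/884476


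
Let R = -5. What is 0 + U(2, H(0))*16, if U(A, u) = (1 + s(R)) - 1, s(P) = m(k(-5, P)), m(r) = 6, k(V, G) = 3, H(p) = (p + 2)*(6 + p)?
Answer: 96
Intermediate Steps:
H(p) = (2 + p)*(6 + p)
s(P) = 6
U(A, u) = 6 (U(A, u) = (1 + 6) - 1 = 7 - 1 = 6)
0 + U(2, H(0))*16 = 0 + 6*16 = 0 + 96 = 96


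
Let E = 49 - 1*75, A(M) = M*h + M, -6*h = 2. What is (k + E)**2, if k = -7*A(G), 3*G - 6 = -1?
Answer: 92416/81 ≈ 1140.9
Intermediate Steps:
G = 5/3 (G = 2 + (1/3)*(-1) = 2 - 1/3 = 5/3 ≈ 1.6667)
h = -1/3 (h = -1/6*2 = -1/3 ≈ -0.33333)
A(M) = 2*M/3 (A(M) = M*(-1/3) + M = -M/3 + M = 2*M/3)
E = -26 (E = 49 - 75 = -26)
k = -70/9 (k = -14*5/(3*3) = -7*10/9 = -70/9 ≈ -7.7778)
(k + E)**2 = (-70/9 - 26)**2 = (-304/9)**2 = 92416/81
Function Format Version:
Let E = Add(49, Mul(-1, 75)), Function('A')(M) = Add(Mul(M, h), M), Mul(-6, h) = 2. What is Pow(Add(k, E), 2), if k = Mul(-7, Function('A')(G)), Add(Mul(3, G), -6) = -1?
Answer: Rational(92416, 81) ≈ 1140.9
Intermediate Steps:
G = Rational(5, 3) (G = Add(2, Mul(Rational(1, 3), -1)) = Add(2, Rational(-1, 3)) = Rational(5, 3) ≈ 1.6667)
h = Rational(-1, 3) (h = Mul(Rational(-1, 6), 2) = Rational(-1, 3) ≈ -0.33333)
Function('A')(M) = Mul(Rational(2, 3), M) (Function('A')(M) = Add(Mul(M, Rational(-1, 3)), M) = Add(Mul(Rational(-1, 3), M), M) = Mul(Rational(2, 3), M))
E = -26 (E = Add(49, -75) = -26)
k = Rational(-70, 9) (k = Mul(-7, Mul(Rational(2, 3), Rational(5, 3))) = Mul(-7, Rational(10, 9)) = Rational(-70, 9) ≈ -7.7778)
Pow(Add(k, E), 2) = Pow(Add(Rational(-70, 9), -26), 2) = Pow(Rational(-304, 9), 2) = Rational(92416, 81)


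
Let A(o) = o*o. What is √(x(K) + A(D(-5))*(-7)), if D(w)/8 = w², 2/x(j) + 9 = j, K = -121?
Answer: I*√1183000065/65 ≈ 529.15*I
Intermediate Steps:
x(j) = 2/(-9 + j)
D(w) = 8*w²
A(o) = o²
√(x(K) + A(D(-5))*(-7)) = √(2/(-9 - 121) + (8*(-5)²)²*(-7)) = √(2/(-130) + (8*25)²*(-7)) = √(2*(-1/130) + 200²*(-7)) = √(-1/65 + 40000*(-7)) = √(-1/65 - 280000) = √(-18200001/65) = I*√1183000065/65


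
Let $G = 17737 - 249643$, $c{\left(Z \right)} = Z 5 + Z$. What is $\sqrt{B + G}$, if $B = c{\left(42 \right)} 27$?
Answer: $i \sqrt{225102} \approx 474.45 i$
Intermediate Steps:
$c{\left(Z \right)} = 6 Z$ ($c{\left(Z \right)} = 5 Z + Z = 6 Z$)
$G = -231906$ ($G = 17737 - 249643 = -231906$)
$B = 6804$ ($B = 6 \cdot 42 \cdot 27 = 252 \cdot 27 = 6804$)
$\sqrt{B + G} = \sqrt{6804 - 231906} = \sqrt{-225102} = i \sqrt{225102}$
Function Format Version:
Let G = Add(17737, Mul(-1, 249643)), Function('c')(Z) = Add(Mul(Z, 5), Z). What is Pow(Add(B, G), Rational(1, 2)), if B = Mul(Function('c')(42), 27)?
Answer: Mul(I, Pow(225102, Rational(1, 2))) ≈ Mul(474.45, I)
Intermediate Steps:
Function('c')(Z) = Mul(6, Z) (Function('c')(Z) = Add(Mul(5, Z), Z) = Mul(6, Z))
G = -231906 (G = Add(17737, -249643) = -231906)
B = 6804 (B = Mul(Mul(6, 42), 27) = Mul(252, 27) = 6804)
Pow(Add(B, G), Rational(1, 2)) = Pow(Add(6804, -231906), Rational(1, 2)) = Pow(-225102, Rational(1, 2)) = Mul(I, Pow(225102, Rational(1, 2)))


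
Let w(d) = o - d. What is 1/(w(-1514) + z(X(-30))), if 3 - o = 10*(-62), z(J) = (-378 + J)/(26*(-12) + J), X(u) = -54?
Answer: 61/130429 ≈ 0.00046769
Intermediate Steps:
z(J) = (-378 + J)/(-312 + J)
o = 623 (o = 3 - 10*(-62) = 3 - 1*(-620) = 3 + 620 = 623)
w(d) = 623 - d
1/(w(-1514) + z(X(-30))) = 1/((623 - 1*(-1514)) + (-378 - 54)/(-312 - 54)) = 1/((623 + 1514) - 432/(-366)) = 1/(2137 - 1/366*(-432)) = 1/(2137 + 72/61) = 1/(130429/61) = 61/130429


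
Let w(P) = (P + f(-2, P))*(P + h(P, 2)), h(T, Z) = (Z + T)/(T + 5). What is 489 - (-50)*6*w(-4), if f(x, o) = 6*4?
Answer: -35511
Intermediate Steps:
f(x, o) = 24
h(T, Z) = (T + Z)/(5 + T)
w(P) = (24 + P)*(P + (2 + P)/(5 + P)) (w(P) = (P + 24)*(P + (P + 2)/(5 + P)) = (24 + P)*(P + (2 + P)/(5 + P)))
489 - (-50)*6*w(-4) = 489 - (-50)*6*((48 + (-4)³ + 30*(-4)² + 146*(-4))/(5 - 4)) = 489 - (-50)*6*((48 - 64 + 30*16 - 584)/1) = 489 - (-50)*6*(1*(48 - 64 + 480 - 584)) = 489 - (-50)*6*(1*(-120)) = 489 - (-50)*6*(-120) = 489 - (-50)*(-720) = 489 - 1*36000 = 489 - 36000 = -35511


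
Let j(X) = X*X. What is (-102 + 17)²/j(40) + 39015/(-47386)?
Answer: 5598797/1516352 ≈ 3.6923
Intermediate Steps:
j(X) = X²
(-102 + 17)²/j(40) + 39015/(-47386) = (-102 + 17)²/(40²) + 39015/(-47386) = (-85)²/1600 + 39015*(-1/47386) = 7225*(1/1600) - 39015/47386 = 289/64 - 39015/47386 = 5598797/1516352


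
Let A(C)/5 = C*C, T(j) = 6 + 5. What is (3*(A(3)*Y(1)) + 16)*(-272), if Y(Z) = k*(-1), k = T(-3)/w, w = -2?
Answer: -206312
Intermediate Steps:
T(j) = 11
k = -11/2 (k = 11/(-2) = 11*(-½) = -11/2 ≈ -5.5000)
A(C) = 5*C² (A(C) = 5*(C*C) = 5*C²)
Y(Z) = 11/2 (Y(Z) = -11/2*(-1) = 11/2)
(3*(A(3)*Y(1)) + 16)*(-272) = (3*((5*3²)*(11/2)) + 16)*(-272) = (3*((5*9)*(11/2)) + 16)*(-272) = (3*(45*(11/2)) + 16)*(-272) = (3*(495/2) + 16)*(-272) = (1485/2 + 16)*(-272) = (1517/2)*(-272) = -206312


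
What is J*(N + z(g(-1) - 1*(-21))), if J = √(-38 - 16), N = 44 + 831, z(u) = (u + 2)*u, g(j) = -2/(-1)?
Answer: 4350*I*√6 ≈ 10655.0*I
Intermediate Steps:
g(j) = 2 (g(j) = -2*(-1) = 2)
z(u) = u*(2 + u) (z(u) = (2 + u)*u = u*(2 + u))
N = 875
J = 3*I*√6 (J = √(-54) = 3*I*√6 ≈ 7.3485*I)
J*(N + z(g(-1) - 1*(-21))) = (3*I*√6)*(875 + (2 - 1*(-21))*(2 + (2 - 1*(-21)))) = (3*I*√6)*(875 + (2 + 21)*(2 + (2 + 21))) = (3*I*√6)*(875 + 23*(2 + 23)) = (3*I*√6)*(875 + 23*25) = (3*I*√6)*(875 + 575) = (3*I*√6)*1450 = 4350*I*√6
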